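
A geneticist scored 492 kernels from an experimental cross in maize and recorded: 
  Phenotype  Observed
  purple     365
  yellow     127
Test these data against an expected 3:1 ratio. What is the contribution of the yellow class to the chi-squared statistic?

0.130

Under the 3:1 hypothesis (Σ ratio = 4, N = 492):
  purple: 492 × 3/4 = 369
  yellow: 492 × 1/4 = 123
Contribution of yellow: (127 − 123)² / 123 = 0.1301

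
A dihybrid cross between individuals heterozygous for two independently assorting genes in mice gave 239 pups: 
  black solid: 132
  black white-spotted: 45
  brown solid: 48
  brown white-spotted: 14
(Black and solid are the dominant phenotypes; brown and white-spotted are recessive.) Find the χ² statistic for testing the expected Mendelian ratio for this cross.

0.331

A dihybrid F₂ with independent assortment and complete dominance at both loci gives a 9:3:3:1 phenotypic ratio.
Under the 9:3:3:1 hypothesis (Σ ratio = 16, N = 239):
  black solid: 239 × 9/16 = 134.4375
  black white-spotted: 239 × 3/16 = 44.8125
  brown solid: 239 × 3/16 = 44.8125
  brown white-spotted: 239 × 1/16 = 14.9375
χ² = Σ (O − E)² / E
  black solid: (132 − 134.4375)² / 134.4375 = 0.0442
  black white-spotted: (45 − 44.8125)² / 44.8125 = 0.0008
  brown solid: (48 − 44.8125)² / 44.8125 = 0.2267
  brown white-spotted: (14 − 14.9375)² / 14.9375 = 0.0588
χ² = 0.0442 + 0.0008 + 0.2267 + 0.0588 = 0.3305 ≈ 0.331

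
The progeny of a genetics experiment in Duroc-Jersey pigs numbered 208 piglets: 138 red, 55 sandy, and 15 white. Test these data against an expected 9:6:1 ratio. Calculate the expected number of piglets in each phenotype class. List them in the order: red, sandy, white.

Expected counts for N = 208 under a 9:6:1 ratio (total parts = 16):
  red: 208 × 9/16 = 117
  sandy: 208 × 6/16 = 78
  white: 208 × 1/16 = 13

117, 78, 13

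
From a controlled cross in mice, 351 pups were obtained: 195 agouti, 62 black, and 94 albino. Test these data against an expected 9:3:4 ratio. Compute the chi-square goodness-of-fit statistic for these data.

0.696

Under the 9:3:4 hypothesis (Σ ratio = 16, N = 351):
  agouti: 351 × 9/16 = 197.4375
  black: 351 × 3/16 = 65.8125
  albino: 351 × 4/16 = 87.75
χ² = Σ (O − E)² / E
  agouti: (195 − 197.4375)² / 197.4375 = 0.0301
  black: (62 − 65.8125)² / 65.8125 = 0.2209
  albino: (94 − 87.75)² / 87.75 = 0.4452
χ² = 0.0301 + 0.2209 + 0.4452 = 0.6962 ≈ 0.696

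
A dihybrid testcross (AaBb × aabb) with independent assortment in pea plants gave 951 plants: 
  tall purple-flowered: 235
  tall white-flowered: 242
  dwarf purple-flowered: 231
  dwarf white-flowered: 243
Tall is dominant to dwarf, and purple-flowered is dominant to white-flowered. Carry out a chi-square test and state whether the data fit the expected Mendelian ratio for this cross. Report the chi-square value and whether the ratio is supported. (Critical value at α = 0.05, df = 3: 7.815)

0.415; consistent

A dihybrid testcross with independent assortment gives a 1:1:1:1 ratio.
Expected counts for N = 951 under a 1:1:1:1 ratio (total parts = 4):
  tall purple-flowered: 951 × 1/4 = 237.75
  tall white-flowered: 951 × 1/4 = 237.75
  dwarf purple-flowered: 951 × 1/4 = 237.75
  dwarf white-flowered: 951 × 1/4 = 237.75
χ² = Σ (O − E)² / E
  tall purple-flowered: (235 − 237.75)² / 237.75 = 0.0318
  tall white-flowered: (242 − 237.75)² / 237.75 = 0.0760
  dwarf purple-flowered: (231 − 237.75)² / 237.75 = 0.1916
  dwarf white-flowered: (243 − 237.75)² / 237.75 = 0.1159
χ² = 0.0318 + 0.0760 + 0.1916 + 0.1159 = 0.4153 ≈ 0.415
Degrees of freedom = 4 − 1 = 3; critical value at α = 0.05 is 7.815.
Since 0.415 < 7.815, we fail to reject the null hypothesis — the data are consistent with the 1:1:1:1 ratio.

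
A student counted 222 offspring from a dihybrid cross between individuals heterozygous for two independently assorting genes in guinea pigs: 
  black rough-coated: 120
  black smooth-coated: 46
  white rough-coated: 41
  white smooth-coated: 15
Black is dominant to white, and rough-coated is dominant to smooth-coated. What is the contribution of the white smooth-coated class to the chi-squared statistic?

A dihybrid F₂ with independent assortment and complete dominance at both loci gives a 9:3:3:1 phenotypic ratio.
Total ratio parts = 16. Expected numbers out of 222:
  black rough-coated: 222 × 9/16 = 124.875
  black smooth-coated: 222 × 3/16 = 41.625
  white rough-coated: 222 × 3/16 = 41.625
  white smooth-coated: 222 × 1/16 = 13.875
Contribution of white smooth-coated: (15 − 13.875)² / 13.875 = 0.0912

0.091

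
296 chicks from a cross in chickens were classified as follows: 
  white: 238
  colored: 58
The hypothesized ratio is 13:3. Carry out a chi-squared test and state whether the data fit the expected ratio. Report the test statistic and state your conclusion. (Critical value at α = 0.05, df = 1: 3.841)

Under the 13:3 hypothesis (Σ ratio = 16, N = 296):
  white: 296 × 13/16 = 240.5
  colored: 296 × 3/16 = 55.5
χ² = Σ (O − E)² / E
  white: (238 − 240.5)² / 240.5 = 0.0260
  colored: (58 − 55.5)² / 55.5 = 0.1126
χ² = 0.0260 + 0.1126 = 0.1386 ≈ 0.139
Degrees of freedom = 2 − 1 = 1; critical value at α = 0.05 is 3.841.
Since 0.139 < 3.841, we fail to reject the null hypothesis — the data are consistent with the 13:3 ratio.

0.139; consistent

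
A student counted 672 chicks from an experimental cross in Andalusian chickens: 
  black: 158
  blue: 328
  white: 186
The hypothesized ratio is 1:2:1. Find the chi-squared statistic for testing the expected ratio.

Under the 1:2:1 hypothesis (Σ ratio = 4, N = 672):
  black: 672 × 1/4 = 168
  blue: 672 × 2/4 = 336
  white: 672 × 1/4 = 168
χ² = Σ (O − E)² / E
  black: (158 − 168)² / 168 = 0.5952
  blue: (328 − 336)² / 336 = 0.1905
  white: (186 − 168)² / 168 = 1.9286
χ² = 0.5952 + 0.1905 + 1.9286 = 2.7143 ≈ 2.714

2.714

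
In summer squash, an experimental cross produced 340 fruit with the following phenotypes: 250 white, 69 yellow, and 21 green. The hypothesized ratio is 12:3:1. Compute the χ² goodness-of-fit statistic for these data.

0.533

Expected counts for N = 340 under a 12:3:1 ratio (total parts = 16):
  white: 340 × 12/16 = 255
  yellow: 340 × 3/16 = 63.75
  green: 340 × 1/16 = 21.25
χ² = Σ (O − E)² / E
  white: (250 − 255)² / 255 = 0.0980
  yellow: (69 − 63.75)² / 63.75 = 0.4324
  green: (21 − 21.25)² / 21.25 = 0.0029
χ² = 0.0980 + 0.4324 + 0.0029 = 0.5333 ≈ 0.533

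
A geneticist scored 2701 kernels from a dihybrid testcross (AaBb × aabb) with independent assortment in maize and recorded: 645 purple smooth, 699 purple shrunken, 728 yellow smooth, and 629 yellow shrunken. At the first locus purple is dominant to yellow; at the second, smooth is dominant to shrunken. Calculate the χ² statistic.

A dihybrid testcross with independent assortment gives a 1:1:1:1 ratio.
Under the 1:1:1:1 hypothesis (Σ ratio = 4, N = 2701):
  purple smooth: 2701 × 1/4 = 675.25
  purple shrunken: 2701 × 1/4 = 675.25
  yellow smooth: 2701 × 1/4 = 675.25
  yellow shrunken: 2701 × 1/4 = 675.25
χ² = Σ (O − E)² / E
  purple smooth: (645 − 675.25)² / 675.25 = 1.3551
  purple shrunken: (699 − 675.25)² / 675.25 = 0.8353
  yellow smooth: (728 − 675.25)² / 675.25 = 4.1208
  yellow shrunken: (629 − 675.25)² / 675.25 = 3.1678
χ² = 1.3551 + 0.8353 + 4.1208 + 3.1678 = 9.479

9.479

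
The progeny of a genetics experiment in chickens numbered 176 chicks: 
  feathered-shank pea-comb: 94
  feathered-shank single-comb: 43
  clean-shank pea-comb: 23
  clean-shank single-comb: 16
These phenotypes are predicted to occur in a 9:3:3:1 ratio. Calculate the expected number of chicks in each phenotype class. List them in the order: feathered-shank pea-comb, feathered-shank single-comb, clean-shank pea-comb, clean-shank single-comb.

The 9:3:3:1 ratio has 16 parts, so with N = 176 the expected counts are:
  feathered-shank pea-comb: 176 × 9/16 = 99
  feathered-shank single-comb: 176 × 3/16 = 33
  clean-shank pea-comb: 176 × 3/16 = 33
  clean-shank single-comb: 176 × 1/16 = 11

99, 33, 33, 11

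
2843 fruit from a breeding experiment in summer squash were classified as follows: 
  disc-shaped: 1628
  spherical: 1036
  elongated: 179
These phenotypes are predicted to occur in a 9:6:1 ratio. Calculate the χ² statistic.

1.380

Total ratio parts = 16. Expected numbers out of 2843:
  disc-shaped: 2843 × 9/16 = 1599.1875
  spherical: 2843 × 6/16 = 1066.125
  elongated: 2843 × 1/16 = 177.6875
χ² = Σ (O − E)² / E
  disc-shaped: (1628 − 1599.1875)² / 1599.1875 = 0.5191
  spherical: (1036 − 1066.125)² / 1066.125 = 0.8512
  elongated: (179 − 177.6875)² / 177.6875 = 0.0097
χ² = 0.5191 + 0.8512 + 0.0097 = 1.380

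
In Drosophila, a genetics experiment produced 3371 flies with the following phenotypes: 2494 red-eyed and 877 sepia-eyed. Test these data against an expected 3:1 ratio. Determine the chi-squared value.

Total ratio parts = 4. Expected numbers out of 3371:
  red-eyed: 3371 × 3/4 = 2528.25
  sepia-eyed: 3371 × 1/4 = 842.75
χ² = Σ (O − E)² / E
  red-eyed: (2494 − 2528.25)² / 2528.25 = 0.4640
  sepia-eyed: (877 − 842.75)² / 842.75 = 1.3919
χ² = 0.4640 + 1.3919 = 1.8559 ≈ 1.856

1.856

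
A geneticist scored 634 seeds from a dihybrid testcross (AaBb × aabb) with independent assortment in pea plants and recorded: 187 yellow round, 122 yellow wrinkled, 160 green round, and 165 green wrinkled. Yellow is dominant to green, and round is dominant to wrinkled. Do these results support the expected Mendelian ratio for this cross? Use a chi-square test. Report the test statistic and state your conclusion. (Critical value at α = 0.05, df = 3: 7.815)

13.811; not consistent

A dihybrid testcross with independent assortment gives a 1:1:1:1 ratio.
Expected counts for N = 634 under a 1:1:1:1 ratio (total parts = 4):
  yellow round: 634 × 1/4 = 158.5
  yellow wrinkled: 634 × 1/4 = 158.5
  green round: 634 × 1/4 = 158.5
  green wrinkled: 634 × 1/4 = 158.5
χ² = Σ (O − E)² / E
  yellow round: (187 − 158.5)² / 158.5 = 5.1246
  yellow wrinkled: (122 − 158.5)² / 158.5 = 8.4054
  green round: (160 − 158.5)² / 158.5 = 0.0142
  green wrinkled: (165 − 158.5)² / 158.5 = 0.2666
χ² = 5.1246 + 8.4054 + 0.0142 + 0.2666 = 13.8108 ≈ 13.811
Degrees of freedom = 4 − 1 = 3; critical value at α = 0.05 is 7.815.
Since 13.811 > 7.815, we reject the null hypothesis — the data do not fit the 1:1:1:1 ratio.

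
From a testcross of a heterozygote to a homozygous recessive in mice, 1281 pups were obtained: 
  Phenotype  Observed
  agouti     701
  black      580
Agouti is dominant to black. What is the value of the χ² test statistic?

11.429

A testcross of a heterozygote (Aa × aa) gives a 1:1 phenotypic ratio.
Total ratio parts = 2. Expected numbers out of 1281:
  agouti: 1281 × 1/2 = 640.5
  black: 1281 × 1/2 = 640.5
χ² = Σ (O − E)² / E
  agouti: (701 − 640.5)² / 640.5 = 5.7147
  black: (580 − 640.5)² / 640.5 = 5.7147
χ² = 5.7147 + 5.7147 = 11.4294 ≈ 11.429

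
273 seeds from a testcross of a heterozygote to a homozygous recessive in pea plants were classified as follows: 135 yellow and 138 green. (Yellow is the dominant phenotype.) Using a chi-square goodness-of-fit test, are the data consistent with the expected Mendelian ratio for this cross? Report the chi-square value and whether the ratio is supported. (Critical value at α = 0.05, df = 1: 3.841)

0.033; consistent

A testcross of a heterozygote (Aa × aa) gives a 1:1 phenotypic ratio.
Expected counts for N = 273 under a 1:1 ratio (total parts = 2):
  yellow: 273 × 1/2 = 136.5
  green: 273 × 1/2 = 136.5
χ² = Σ (O − E)² / E
  yellow: (135 − 136.5)² / 136.5 = 0.0165
  green: (138 − 136.5)² / 136.5 = 0.0165
χ² = 0.0165 + 0.0165 = 0.033
Degrees of freedom = 2 − 1 = 1; critical value at α = 0.05 is 3.841.
Since 0.033 < 3.841, we fail to reject the null hypothesis — the data are consistent with the 1:1 ratio.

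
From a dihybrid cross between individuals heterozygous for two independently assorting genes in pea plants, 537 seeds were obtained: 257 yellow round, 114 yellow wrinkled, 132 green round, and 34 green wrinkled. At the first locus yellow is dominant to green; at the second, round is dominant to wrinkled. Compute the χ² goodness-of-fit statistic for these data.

18.226

A dihybrid F₂ with independent assortment and complete dominance at both loci gives a 9:3:3:1 phenotypic ratio.
Under the 9:3:3:1 hypothesis (Σ ratio = 16, N = 537):
  yellow round: 537 × 9/16 = 302.0625
  yellow wrinkled: 537 × 3/16 = 100.6875
  green round: 537 × 3/16 = 100.6875
  green wrinkled: 537 × 1/16 = 33.5625
χ² = Σ (O − E)² / E
  yellow round: (257 − 302.0625)² / 302.0625 = 6.7225
  yellow wrinkled: (114 − 100.6875)² / 100.6875 = 1.7601
  green round: (132 − 100.6875)² / 100.6875 = 9.7378
  green wrinkled: (34 − 33.5625)² / 33.5625 = 0.0057
χ² = 6.7225 + 1.7601 + 9.7378 + 0.0057 = 18.2261 ≈ 18.226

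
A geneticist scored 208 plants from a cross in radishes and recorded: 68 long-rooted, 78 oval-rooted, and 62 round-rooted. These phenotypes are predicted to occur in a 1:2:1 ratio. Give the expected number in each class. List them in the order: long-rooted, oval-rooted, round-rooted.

Expected counts for N = 208 under a 1:2:1 ratio (total parts = 4):
  long-rooted: 208 × 1/4 = 52
  oval-rooted: 208 × 2/4 = 104
  round-rooted: 208 × 1/4 = 52

52, 104, 52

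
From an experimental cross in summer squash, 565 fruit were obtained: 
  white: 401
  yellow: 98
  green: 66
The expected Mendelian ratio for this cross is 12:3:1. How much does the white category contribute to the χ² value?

The 12:3:1 ratio has 16 parts, so with N = 565 the expected counts are:
  white: 565 × 12/16 = 423.75
  yellow: 565 × 3/16 = 105.9375
  green: 565 × 1/16 = 35.3125
Contribution of white: (401 − 423.75)² / 423.75 = 1.2214

1.221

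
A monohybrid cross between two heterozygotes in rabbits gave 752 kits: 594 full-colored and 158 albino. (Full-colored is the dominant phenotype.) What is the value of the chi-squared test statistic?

For a monohybrid cross between heterozygotes with complete dominance, the expected phenotypic ratio is 3:1.
Expected counts for N = 752 under a 3:1 ratio (total parts = 4):
  full-colored: 752 × 3/4 = 564
  albino: 752 × 1/4 = 188
χ² = Σ (O − E)² / E
  full-colored: (594 − 564)² / 564 = 1.5957
  albino: (158 − 188)² / 188 = 4.7872
χ² = 1.5957 + 4.7872 = 6.3829 ≈ 6.383

6.383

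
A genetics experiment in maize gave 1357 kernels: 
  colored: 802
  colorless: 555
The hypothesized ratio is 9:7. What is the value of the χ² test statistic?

4.482

Total ratio parts = 16. Expected numbers out of 1357:
  colored: 1357 × 9/16 = 763.3125
  colorless: 1357 × 7/16 = 593.6875
χ² = Σ (O − E)² / E
  colored: (802 − 763.3125)² / 763.3125 = 1.9608
  colorless: (555 − 593.6875)² / 593.6875 = 2.5211
χ² = 1.9608 + 2.5211 = 4.4819 ≈ 4.482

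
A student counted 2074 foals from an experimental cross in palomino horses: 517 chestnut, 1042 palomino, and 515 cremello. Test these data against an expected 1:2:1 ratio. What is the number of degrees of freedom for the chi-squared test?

2

A goodness-of-fit test with 3 phenotype classes has df = 3 − 1 = 2.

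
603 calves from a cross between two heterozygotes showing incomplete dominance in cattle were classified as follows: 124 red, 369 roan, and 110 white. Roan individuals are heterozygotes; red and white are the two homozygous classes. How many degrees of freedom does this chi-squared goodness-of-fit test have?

With incomplete dominance, a heterozygote × heterozygote cross gives a 1:2:1 phenotypic ratio.
A goodness-of-fit test with 3 phenotype classes has df = 3 − 1 = 2.

2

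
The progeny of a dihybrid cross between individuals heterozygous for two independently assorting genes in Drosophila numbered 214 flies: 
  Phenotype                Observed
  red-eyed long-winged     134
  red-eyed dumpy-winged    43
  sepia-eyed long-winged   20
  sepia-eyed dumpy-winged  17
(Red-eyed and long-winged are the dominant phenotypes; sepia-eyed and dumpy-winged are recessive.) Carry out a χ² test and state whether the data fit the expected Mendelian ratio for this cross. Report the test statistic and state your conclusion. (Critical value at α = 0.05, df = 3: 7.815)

A dihybrid F₂ with independent assortment and complete dominance at both loci gives a 9:3:3:1 phenotypic ratio.
Under the 9:3:3:1 hypothesis (Σ ratio = 16, N = 214):
  red-eyed long-winged: 214 × 9/16 = 120.375
  red-eyed dumpy-winged: 214 × 3/16 = 40.125
  sepia-eyed long-winged: 214 × 3/16 = 40.125
  sepia-eyed dumpy-winged: 214 × 1/16 = 13.375
χ² = Σ (O − E)² / E
  red-eyed long-winged: (134 − 120.375)² / 120.375 = 1.5422
  red-eyed dumpy-winged: (43 − 40.125)² / 40.125 = 0.2060
  sepia-eyed long-winged: (20 − 40.125)² / 40.125 = 10.0938
  sepia-eyed dumpy-winged: (17 − 13.375)² / 13.375 = 0.9825
χ² = 1.5422 + 0.2060 + 10.0938 + 0.9825 = 12.8245 ≈ 12.825
Degrees of freedom = 4 − 1 = 3; critical value at α = 0.05 is 7.815.
Since 12.825 > 7.815, we reject the null hypothesis — the data do not fit the 9:3:3:1 ratio.

12.825; not consistent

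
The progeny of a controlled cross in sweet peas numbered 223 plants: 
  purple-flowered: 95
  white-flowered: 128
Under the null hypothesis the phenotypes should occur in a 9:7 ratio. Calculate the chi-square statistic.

Under the 9:7 hypothesis (Σ ratio = 16, N = 223):
  purple-flowered: 223 × 9/16 = 125.4375
  white-flowered: 223 × 7/16 = 97.5625
χ² = Σ (O − E)² / E
  purple-flowered: (95 − 125.4375)² / 125.4375 = 7.3857
  white-flowered: (128 − 97.5625)² / 97.5625 = 9.4959
χ² = 7.3857 + 9.4959 = 16.8816 ≈ 16.882

16.882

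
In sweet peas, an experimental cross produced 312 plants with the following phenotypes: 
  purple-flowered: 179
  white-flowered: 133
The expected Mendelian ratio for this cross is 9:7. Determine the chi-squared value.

Under the 9:7 hypothesis (Σ ratio = 16, N = 312):
  purple-flowered: 312 × 9/16 = 175.5
  white-flowered: 312 × 7/16 = 136.5
χ² = Σ (O − E)² / E
  purple-flowered: (179 − 175.5)² / 175.5 = 0.0698
  white-flowered: (133 − 136.5)² / 136.5 = 0.0897
χ² = 0.0698 + 0.0897 = 0.1595 ≈ 0.160

0.160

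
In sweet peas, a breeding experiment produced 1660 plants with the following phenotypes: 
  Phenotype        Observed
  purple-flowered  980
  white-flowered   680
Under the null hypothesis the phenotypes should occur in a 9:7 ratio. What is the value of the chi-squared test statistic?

Expected counts for N = 1660 under a 9:7 ratio (total parts = 16):
  purple-flowered: 1660 × 9/16 = 933.75
  white-flowered: 1660 × 7/16 = 726.25
χ² = Σ (O − E)² / E
  purple-flowered: (980 − 933.75)² / 933.75 = 2.2908
  white-flowered: (680 − 726.25)² / 726.25 = 2.9454
χ² = 2.2908 + 2.9454 = 5.2362 ≈ 5.236

5.236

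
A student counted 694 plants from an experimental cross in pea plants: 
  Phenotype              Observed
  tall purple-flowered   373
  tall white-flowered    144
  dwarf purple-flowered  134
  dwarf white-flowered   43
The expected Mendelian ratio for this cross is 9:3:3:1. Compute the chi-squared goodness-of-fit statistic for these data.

The 9:3:3:1 ratio has 16 parts, so with N = 694 the expected counts are:
  tall purple-flowered: 694 × 9/16 = 390.375
  tall white-flowered: 694 × 3/16 = 130.125
  dwarf purple-flowered: 694 × 3/16 = 130.125
  dwarf white-flowered: 694 × 1/16 = 43.375
χ² = Σ (O − E)² / E
  tall purple-flowered: (373 − 390.375)² / 390.375 = 0.7733
  tall white-flowered: (144 − 130.125)² / 130.125 = 1.4795
  dwarf purple-flowered: (134 − 130.125)² / 130.125 = 0.1154
  dwarf white-flowered: (43 − 43.375)² / 43.375 = 0.0032
χ² = 0.7733 + 1.4795 + 0.1154 + 0.0032 = 2.3714 ≈ 2.371

2.371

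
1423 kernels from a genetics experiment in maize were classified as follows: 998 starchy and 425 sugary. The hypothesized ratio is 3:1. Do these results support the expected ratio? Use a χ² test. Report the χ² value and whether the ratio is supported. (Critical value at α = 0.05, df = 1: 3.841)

17.974; not consistent

Total ratio parts = 4. Expected numbers out of 1423:
  starchy: 1423 × 3/4 = 1067.25
  sugary: 1423 × 1/4 = 355.75
χ² = Σ (O − E)² / E
  starchy: (998 − 1067.25)² / 1067.25 = 4.4934
  sugary: (425 − 355.75)² / 355.75 = 13.4801
χ² = 4.4934 + 13.4801 = 17.9735 ≈ 17.974
Degrees of freedom = 2 − 1 = 1; critical value at α = 0.05 is 3.841.
Since 17.974 > 3.841, we reject the null hypothesis — the data do not fit the 3:1 ratio.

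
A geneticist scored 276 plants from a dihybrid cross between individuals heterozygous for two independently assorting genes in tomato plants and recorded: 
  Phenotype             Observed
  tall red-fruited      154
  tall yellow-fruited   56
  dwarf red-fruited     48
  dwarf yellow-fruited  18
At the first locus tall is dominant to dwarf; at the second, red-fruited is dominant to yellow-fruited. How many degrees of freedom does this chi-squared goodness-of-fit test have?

3

A dihybrid F₂ with independent assortment and complete dominance at both loci gives a 9:3:3:1 phenotypic ratio.
A goodness-of-fit test with 4 phenotype classes has df = 4 − 1 = 3.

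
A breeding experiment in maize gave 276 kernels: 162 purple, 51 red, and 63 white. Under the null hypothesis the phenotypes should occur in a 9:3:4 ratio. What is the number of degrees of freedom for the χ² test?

A goodness-of-fit test with 3 phenotype classes has df = 3 − 1 = 2.

2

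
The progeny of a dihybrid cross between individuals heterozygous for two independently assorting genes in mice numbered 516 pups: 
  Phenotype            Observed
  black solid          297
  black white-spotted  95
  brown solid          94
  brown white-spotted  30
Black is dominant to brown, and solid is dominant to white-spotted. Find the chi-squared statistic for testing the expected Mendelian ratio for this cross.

0.424

A dihybrid F₂ with independent assortment and complete dominance at both loci gives a 9:3:3:1 phenotypic ratio.
Total ratio parts = 16. Expected numbers out of 516:
  black solid: 516 × 9/16 = 290.25
  black white-spotted: 516 × 3/16 = 96.75
  brown solid: 516 × 3/16 = 96.75
  brown white-spotted: 516 × 1/16 = 32.25
χ² = Σ (O − E)² / E
  black solid: (297 − 290.25)² / 290.25 = 0.1570
  black white-spotted: (95 − 96.75)² / 96.75 = 0.0317
  brown solid: (94 − 96.75)² / 96.75 = 0.0782
  brown white-spotted: (30 − 32.25)² / 32.25 = 0.1570
χ² = 0.1570 + 0.0317 + 0.0782 + 0.1570 = 0.4239 ≈ 0.424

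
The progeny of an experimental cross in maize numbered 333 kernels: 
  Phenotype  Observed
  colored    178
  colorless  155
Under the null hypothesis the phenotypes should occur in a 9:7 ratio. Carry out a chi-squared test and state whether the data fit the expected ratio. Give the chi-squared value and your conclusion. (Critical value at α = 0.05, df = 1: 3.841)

1.058; consistent

Expected counts for N = 333 under a 9:7 ratio (total parts = 16):
  colored: 333 × 9/16 = 187.3125
  colorless: 333 × 7/16 = 145.6875
χ² = Σ (O − E)² / E
  colored: (178 − 187.3125)² / 187.3125 = 0.4630
  colorless: (155 − 145.6875)² / 145.6875 = 0.5953
χ² = 0.4630 + 0.5953 = 1.0583 ≈ 1.058
Degrees of freedom = 2 − 1 = 1; critical value at α = 0.05 is 3.841.
Since 1.058 < 3.841, we fail to reject the null hypothesis — the data are consistent with the 9:7 ratio.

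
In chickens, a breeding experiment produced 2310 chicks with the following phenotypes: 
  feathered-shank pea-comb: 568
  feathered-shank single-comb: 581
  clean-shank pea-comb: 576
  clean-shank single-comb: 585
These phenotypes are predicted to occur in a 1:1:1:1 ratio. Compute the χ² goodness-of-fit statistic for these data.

The 1:1:1:1 ratio has 4 parts, so with N = 2310 the expected counts are:
  feathered-shank pea-comb: 2310 × 1/4 = 577.5
  feathered-shank single-comb: 2310 × 1/4 = 577.5
  clean-shank pea-comb: 2310 × 1/4 = 577.5
  clean-shank single-comb: 2310 × 1/4 = 577.5
χ² = Σ (O − E)² / E
  feathered-shank pea-comb: (568 − 577.5)² / 577.5 = 0.1563
  feathered-shank single-comb: (581 − 577.5)² / 577.5 = 0.0212
  clean-shank pea-comb: (576 − 577.5)² / 577.5 = 0.0039
  clean-shank single-comb: (585 − 577.5)² / 577.5 = 0.0974
χ² = 0.1563 + 0.0212 + 0.0039 + 0.0974 = 0.2788 ≈ 0.279

0.279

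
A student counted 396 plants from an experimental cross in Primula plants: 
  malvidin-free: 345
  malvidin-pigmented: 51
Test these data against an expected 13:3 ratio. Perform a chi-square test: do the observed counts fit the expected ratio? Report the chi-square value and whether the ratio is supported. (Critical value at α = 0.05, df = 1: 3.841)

8.960; not consistent

The 13:3 ratio has 16 parts, so with N = 396 the expected counts are:
  malvidin-free: 396 × 13/16 = 321.75
  malvidin-pigmented: 396 × 3/16 = 74.25
χ² = Σ (O − E)² / E
  malvidin-free: (345 − 321.75)² / 321.75 = 1.6801
  malvidin-pigmented: (51 − 74.25)² / 74.25 = 7.2803
χ² = 1.6801 + 7.2803 = 8.9604 ≈ 8.960
Degrees of freedom = 2 − 1 = 1; critical value at α = 0.05 is 3.841.
Since 8.960 > 3.841, we reject the null hypothesis — the data do not fit the 13:3 ratio.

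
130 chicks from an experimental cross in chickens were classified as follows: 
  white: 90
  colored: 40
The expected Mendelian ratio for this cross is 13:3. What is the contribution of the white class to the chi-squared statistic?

Under the 13:3 hypothesis (Σ ratio = 16, N = 130):
  white: 130 × 13/16 = 105.625
  colored: 130 × 3/16 = 24.375
Contribution of white: (90 − 105.625)² / 105.625 = 2.3114

2.311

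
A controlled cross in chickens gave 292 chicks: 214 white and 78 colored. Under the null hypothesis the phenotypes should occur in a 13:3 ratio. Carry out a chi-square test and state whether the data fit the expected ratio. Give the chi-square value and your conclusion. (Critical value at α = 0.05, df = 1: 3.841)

Total ratio parts = 16. Expected numbers out of 292:
  white: 292 × 13/16 = 237.25
  colored: 292 × 3/16 = 54.75
χ² = Σ (O − E)² / E
  white: (214 − 237.25)² / 237.25 = 2.2785
  colored: (78 − 54.75)² / 54.75 = 9.8733
χ² = 2.2785 + 9.8733 = 12.1518 ≈ 12.152
Degrees of freedom = 2 − 1 = 1; critical value at α = 0.05 is 3.841.
Since 12.152 > 3.841, we reject the null hypothesis — the data do not fit the 13:3 ratio.

12.152; not consistent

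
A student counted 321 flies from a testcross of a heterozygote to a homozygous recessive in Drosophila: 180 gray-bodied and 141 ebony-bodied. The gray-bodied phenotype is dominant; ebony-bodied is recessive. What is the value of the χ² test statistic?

4.738

A testcross of a heterozygote (Aa × aa) gives a 1:1 phenotypic ratio.
Under the 1:1 hypothesis (Σ ratio = 2, N = 321):
  gray-bodied: 321 × 1/2 = 160.5
  ebony-bodied: 321 × 1/2 = 160.5
χ² = Σ (O − E)² / E
  gray-bodied: (180 − 160.5)² / 160.5 = 2.3692
  ebony-bodied: (141 − 160.5)² / 160.5 = 2.3692
χ² = 2.3692 + 2.3692 = 4.7384 ≈ 4.738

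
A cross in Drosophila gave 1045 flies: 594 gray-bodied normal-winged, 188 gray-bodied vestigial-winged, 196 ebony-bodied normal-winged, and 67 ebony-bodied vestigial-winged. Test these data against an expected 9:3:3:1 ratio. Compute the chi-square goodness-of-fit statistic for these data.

0.430

The 9:3:3:1 ratio has 16 parts, so with N = 1045 the expected counts are:
  gray-bodied normal-winged: 1045 × 9/16 = 587.8125
  gray-bodied vestigial-winged: 1045 × 3/16 = 195.9375
  ebony-bodied normal-winged: 1045 × 3/16 = 195.9375
  ebony-bodied vestigial-winged: 1045 × 1/16 = 65.3125
χ² = Σ (O − E)² / E
  gray-bodied normal-winged: (594 − 587.8125)² / 587.8125 = 0.0651
  gray-bodied vestigial-winged: (188 − 195.9375)² / 195.9375 = 0.3216
  ebony-bodied normal-winged: (196 − 195.9375)² / 195.9375 = 0.0000
  ebony-bodied vestigial-winged: (67 − 65.3125)² / 65.3125 = 0.0436
χ² = 0.0651 + 0.3216 + 0.0000 + 0.0436 = 0.4303 ≈ 0.430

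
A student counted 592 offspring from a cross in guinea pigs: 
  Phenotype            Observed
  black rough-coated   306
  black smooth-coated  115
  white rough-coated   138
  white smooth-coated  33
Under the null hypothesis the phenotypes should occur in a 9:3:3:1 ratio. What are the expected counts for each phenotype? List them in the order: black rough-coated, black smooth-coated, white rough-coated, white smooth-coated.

The 9:3:3:1 ratio has 16 parts, so with N = 592 the expected counts are:
  black rough-coated: 592 × 9/16 = 333
  black smooth-coated: 592 × 3/16 = 111
  white rough-coated: 592 × 3/16 = 111
  white smooth-coated: 592 × 1/16 = 37

333, 111, 111, 37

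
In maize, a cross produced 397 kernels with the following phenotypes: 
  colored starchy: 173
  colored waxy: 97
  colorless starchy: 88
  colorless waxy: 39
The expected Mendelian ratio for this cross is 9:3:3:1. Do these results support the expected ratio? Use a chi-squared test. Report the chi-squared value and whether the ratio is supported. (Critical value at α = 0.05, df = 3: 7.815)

28.758; not consistent

Under the 9:3:3:1 hypothesis (Σ ratio = 16, N = 397):
  colored starchy: 397 × 9/16 = 223.3125
  colored waxy: 397 × 3/16 = 74.4375
  colorless starchy: 397 × 3/16 = 74.4375
  colorless waxy: 397 × 1/16 = 24.8125
χ² = Σ (O − E)² / E
  colored starchy: (173 − 223.3125)² / 223.3125 = 11.3354
  colored waxy: (97 − 74.4375)² / 74.4375 = 6.8388
  colorless starchy: (88 − 74.4375)² / 74.4375 = 2.4711
  colorless waxy: (39 − 24.8125)² / 24.8125 = 8.1122
χ² = 11.3354 + 6.8388 + 2.4711 + 8.1122 = 28.7575 ≈ 28.758
Degrees of freedom = 4 − 1 = 3; critical value at α = 0.05 is 7.815.
Since 28.758 > 7.815, we reject the null hypothesis — the data do not fit the 9:3:3:1 ratio.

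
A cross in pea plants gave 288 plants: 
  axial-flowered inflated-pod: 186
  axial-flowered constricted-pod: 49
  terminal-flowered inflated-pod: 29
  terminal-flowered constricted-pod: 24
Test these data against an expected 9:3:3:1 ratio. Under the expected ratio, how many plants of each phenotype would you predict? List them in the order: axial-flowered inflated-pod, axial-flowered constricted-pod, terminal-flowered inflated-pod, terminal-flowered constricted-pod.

162, 54, 54, 18

Expected counts for N = 288 under a 9:3:3:1 ratio (total parts = 16):
  axial-flowered inflated-pod: 288 × 9/16 = 162
  axial-flowered constricted-pod: 288 × 3/16 = 54
  terminal-flowered inflated-pod: 288 × 3/16 = 54
  terminal-flowered constricted-pod: 288 × 1/16 = 18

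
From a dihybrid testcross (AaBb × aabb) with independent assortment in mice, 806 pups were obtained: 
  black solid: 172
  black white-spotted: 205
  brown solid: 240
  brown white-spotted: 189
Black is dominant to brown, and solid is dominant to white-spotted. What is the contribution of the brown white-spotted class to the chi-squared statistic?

A dihybrid testcross with independent assortment gives a 1:1:1:1 ratio.
Total ratio parts = 4. Expected numbers out of 806:
  black solid: 806 × 1/4 = 201.5
  black white-spotted: 806 × 1/4 = 201.5
  brown solid: 806 × 1/4 = 201.5
  brown white-spotted: 806 × 1/4 = 201.5
Contribution of brown white-spotted: (189 − 201.5)² / 201.5 = 0.7754

0.775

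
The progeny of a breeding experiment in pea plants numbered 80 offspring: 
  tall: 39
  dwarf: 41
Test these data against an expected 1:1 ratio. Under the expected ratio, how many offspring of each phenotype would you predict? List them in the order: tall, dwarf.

40, 40

Expected counts for N = 80 under a 1:1 ratio (total parts = 2):
  tall: 80 × 1/2 = 40
  dwarf: 80 × 1/2 = 40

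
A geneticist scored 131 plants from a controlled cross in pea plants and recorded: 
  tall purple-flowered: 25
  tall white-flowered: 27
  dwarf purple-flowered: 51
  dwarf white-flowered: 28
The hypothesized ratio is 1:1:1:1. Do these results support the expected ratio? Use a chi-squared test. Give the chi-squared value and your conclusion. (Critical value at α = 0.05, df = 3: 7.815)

The 1:1:1:1 ratio has 4 parts, so with N = 131 the expected counts are:
  tall purple-flowered: 131 × 1/4 = 32.75
  tall white-flowered: 131 × 1/4 = 32.75
  dwarf purple-flowered: 131 × 1/4 = 32.75
  dwarf white-flowered: 131 × 1/4 = 32.75
χ² = Σ (O − E)² / E
  tall purple-flowered: (25 − 32.75)² / 32.75 = 1.8340
  tall white-flowered: (27 − 32.75)² / 32.75 = 1.0095
  dwarf purple-flowered: (51 − 32.75)² / 32.75 = 10.1698
  dwarf white-flowered: (28 − 32.75)² / 32.75 = 0.6889
χ² = 1.8340 + 1.0095 + 10.1698 + 0.6889 = 13.7022 ≈ 13.702
Degrees of freedom = 4 − 1 = 3; critical value at α = 0.05 is 7.815.
Since 13.702 > 7.815, we reject the null hypothesis — the data do not fit the 1:1:1:1 ratio.

13.702; not consistent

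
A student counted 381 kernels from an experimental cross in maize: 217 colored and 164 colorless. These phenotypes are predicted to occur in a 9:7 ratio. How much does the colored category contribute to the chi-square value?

0.034

The 9:7 ratio has 16 parts, so with N = 381 the expected counts are:
  colored: 381 × 9/16 = 214.3125
  colorless: 381 × 7/16 = 166.6875
Contribution of colored: (217 − 214.3125)² / 214.3125 = 0.0337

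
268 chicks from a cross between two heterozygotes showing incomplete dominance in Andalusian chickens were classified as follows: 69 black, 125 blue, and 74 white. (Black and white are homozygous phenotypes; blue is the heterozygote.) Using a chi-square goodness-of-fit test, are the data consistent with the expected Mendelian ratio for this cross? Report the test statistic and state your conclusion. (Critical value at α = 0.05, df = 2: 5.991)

With incomplete dominance, a heterozygote × heterozygote cross gives a 1:2:1 phenotypic ratio.
The 1:2:1 ratio has 4 parts, so with N = 268 the expected counts are:
  black: 268 × 1/4 = 67
  blue: 268 × 2/4 = 134
  white: 268 × 1/4 = 67
χ² = Σ (O − E)² / E
  black: (69 − 67)² / 67 = 0.0597
  blue: (125 − 134)² / 134 = 0.6045
  white: (74 − 67)² / 67 = 0.7313
χ² = 0.0597 + 0.6045 + 0.7313 = 1.3955 ≈ 1.396
Degrees of freedom = 3 − 1 = 2; critical value at α = 0.05 is 5.991.
Since 1.396 < 5.991, we fail to reject the null hypothesis — the data are consistent with the 1:2:1 ratio.

1.396; consistent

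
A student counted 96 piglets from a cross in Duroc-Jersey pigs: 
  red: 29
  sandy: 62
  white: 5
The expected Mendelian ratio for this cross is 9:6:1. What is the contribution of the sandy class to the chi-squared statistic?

Expected counts for N = 96 under a 9:6:1 ratio (total parts = 16):
  red: 96 × 9/16 = 54
  sandy: 96 × 6/16 = 36
  white: 96 × 1/16 = 6
Contribution of sandy: (62 − 36)² / 36 = 18.7778

18.778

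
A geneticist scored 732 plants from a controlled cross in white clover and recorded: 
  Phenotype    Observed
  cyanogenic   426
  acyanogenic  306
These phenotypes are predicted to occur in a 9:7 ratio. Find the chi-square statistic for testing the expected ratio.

1.127

Total ratio parts = 16. Expected numbers out of 732:
  cyanogenic: 732 × 9/16 = 411.75
  acyanogenic: 732 × 7/16 = 320.25
χ² = Σ (O − E)² / E
  cyanogenic: (426 − 411.75)² / 411.75 = 0.4932
  acyanogenic: (306 − 320.25)² / 320.25 = 0.6341
χ² = 0.4932 + 0.6341 = 1.1273 ≈ 1.127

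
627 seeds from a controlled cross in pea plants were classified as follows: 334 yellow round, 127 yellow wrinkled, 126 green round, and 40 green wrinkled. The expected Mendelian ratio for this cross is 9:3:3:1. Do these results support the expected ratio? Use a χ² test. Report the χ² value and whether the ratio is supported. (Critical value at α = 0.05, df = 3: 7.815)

Under the 9:3:3:1 hypothesis (Σ ratio = 16, N = 627):
  yellow round: 627 × 9/16 = 352.6875
  yellow wrinkled: 627 × 3/16 = 117.5625
  green round: 627 × 3/16 = 117.5625
  green wrinkled: 627 × 1/16 = 39.1875
χ² = Σ (O − E)² / E
  yellow round: (334 − 352.6875)² / 352.6875 = 0.9902
  yellow wrinkled: (127 − 117.5625)² / 117.5625 = 0.7576
  green round: (126 − 117.5625)² / 117.5625 = 0.6056
  green wrinkled: (40 − 39.1875)² / 39.1875 = 0.0168
χ² = 0.9902 + 0.7576 + 0.6056 + 0.0168 = 2.3702 ≈ 2.370
Degrees of freedom = 4 − 1 = 3; critical value at α = 0.05 is 7.815.
Since 2.370 < 7.815, we fail to reject the null hypothesis — the data are consistent with the 9:3:3:1 ratio.

2.370; consistent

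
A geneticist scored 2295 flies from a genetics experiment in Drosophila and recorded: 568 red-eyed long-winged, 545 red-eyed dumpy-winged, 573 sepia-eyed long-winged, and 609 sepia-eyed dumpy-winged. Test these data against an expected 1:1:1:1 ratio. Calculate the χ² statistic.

3.665

Under the 1:1:1:1 hypothesis (Σ ratio = 4, N = 2295):
  red-eyed long-winged: 2295 × 1/4 = 573.75
  red-eyed dumpy-winged: 2295 × 1/4 = 573.75
  sepia-eyed long-winged: 2295 × 1/4 = 573.75
  sepia-eyed dumpy-winged: 2295 × 1/4 = 573.75
χ² = Σ (O − E)² / E
  red-eyed long-winged: (568 − 573.75)² / 573.75 = 0.0576
  red-eyed dumpy-winged: (545 − 573.75)² / 573.75 = 1.4406
  sepia-eyed long-winged: (573 − 573.75)² / 573.75 = 0.0010
  sepia-eyed dumpy-winged: (609 − 573.75)² / 573.75 = 2.1657
χ² = 0.0576 + 1.4406 + 0.0010 + 2.1657 = 3.6649 ≈ 3.665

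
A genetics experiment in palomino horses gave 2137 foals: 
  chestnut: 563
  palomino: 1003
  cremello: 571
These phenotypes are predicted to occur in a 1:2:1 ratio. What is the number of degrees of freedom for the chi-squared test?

A goodness-of-fit test with 3 phenotype classes has df = 3 − 1 = 2.

2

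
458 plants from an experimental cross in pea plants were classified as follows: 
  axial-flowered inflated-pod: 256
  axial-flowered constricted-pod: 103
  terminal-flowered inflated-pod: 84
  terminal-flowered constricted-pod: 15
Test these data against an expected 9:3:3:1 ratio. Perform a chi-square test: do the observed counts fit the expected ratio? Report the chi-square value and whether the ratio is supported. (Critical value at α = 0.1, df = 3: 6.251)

9.951; not consistent

Under the 9:3:3:1 hypothesis (Σ ratio = 16, N = 458):
  axial-flowered inflated-pod: 458 × 9/16 = 257.625
  axial-flowered constricted-pod: 458 × 3/16 = 85.875
  terminal-flowered inflated-pod: 458 × 3/16 = 85.875
  terminal-flowered constricted-pod: 458 × 1/16 = 28.625
χ² = Σ (O − E)² / E
  axial-flowered inflated-pod: (256 − 257.625)² / 257.625 = 0.0102
  axial-flowered constricted-pod: (103 − 85.875)² / 85.875 = 3.4150
  terminal-flowered inflated-pod: (84 − 85.875)² / 85.875 = 0.0409
  terminal-flowered constricted-pod: (15 − 28.625)² / 28.625 = 6.4853
χ² = 0.0102 + 3.4150 + 0.0409 + 6.4853 = 9.9514 ≈ 9.951
Degrees of freedom = 4 − 1 = 3; critical value at α = 0.1 is 6.251.
Since 9.951 > 6.251, we reject the null hypothesis — the data do not fit the 9:3:3:1 ratio.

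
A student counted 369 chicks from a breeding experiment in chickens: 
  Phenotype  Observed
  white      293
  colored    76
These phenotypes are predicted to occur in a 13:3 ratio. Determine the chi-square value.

Under the 13:3 hypothesis (Σ ratio = 16, N = 369):
  white: 369 × 13/16 = 299.8125
  colored: 369 × 3/16 = 69.1875
χ² = Σ (O − E)² / E
  white: (293 − 299.8125)² / 299.8125 = 0.1548
  colored: (76 − 69.1875)² / 69.1875 = 0.6708
χ² = 0.1548 + 0.6708 = 0.8256 ≈ 0.826

0.826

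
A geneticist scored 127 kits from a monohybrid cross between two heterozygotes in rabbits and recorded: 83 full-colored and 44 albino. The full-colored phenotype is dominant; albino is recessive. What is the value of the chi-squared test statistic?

For a monohybrid cross between heterozygotes with complete dominance, the expected phenotypic ratio is 3:1.
Total ratio parts = 4. Expected numbers out of 127:
  full-colored: 127 × 3/4 = 95.25
  albino: 127 × 1/4 = 31.75
χ² = Σ (O − E)² / E
  full-colored: (83 − 95.25)² / 95.25 = 1.5755
  albino: (44 − 31.75)² / 31.75 = 4.7264
χ² = 1.5755 + 4.7264 = 6.3019 ≈ 6.302

6.302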